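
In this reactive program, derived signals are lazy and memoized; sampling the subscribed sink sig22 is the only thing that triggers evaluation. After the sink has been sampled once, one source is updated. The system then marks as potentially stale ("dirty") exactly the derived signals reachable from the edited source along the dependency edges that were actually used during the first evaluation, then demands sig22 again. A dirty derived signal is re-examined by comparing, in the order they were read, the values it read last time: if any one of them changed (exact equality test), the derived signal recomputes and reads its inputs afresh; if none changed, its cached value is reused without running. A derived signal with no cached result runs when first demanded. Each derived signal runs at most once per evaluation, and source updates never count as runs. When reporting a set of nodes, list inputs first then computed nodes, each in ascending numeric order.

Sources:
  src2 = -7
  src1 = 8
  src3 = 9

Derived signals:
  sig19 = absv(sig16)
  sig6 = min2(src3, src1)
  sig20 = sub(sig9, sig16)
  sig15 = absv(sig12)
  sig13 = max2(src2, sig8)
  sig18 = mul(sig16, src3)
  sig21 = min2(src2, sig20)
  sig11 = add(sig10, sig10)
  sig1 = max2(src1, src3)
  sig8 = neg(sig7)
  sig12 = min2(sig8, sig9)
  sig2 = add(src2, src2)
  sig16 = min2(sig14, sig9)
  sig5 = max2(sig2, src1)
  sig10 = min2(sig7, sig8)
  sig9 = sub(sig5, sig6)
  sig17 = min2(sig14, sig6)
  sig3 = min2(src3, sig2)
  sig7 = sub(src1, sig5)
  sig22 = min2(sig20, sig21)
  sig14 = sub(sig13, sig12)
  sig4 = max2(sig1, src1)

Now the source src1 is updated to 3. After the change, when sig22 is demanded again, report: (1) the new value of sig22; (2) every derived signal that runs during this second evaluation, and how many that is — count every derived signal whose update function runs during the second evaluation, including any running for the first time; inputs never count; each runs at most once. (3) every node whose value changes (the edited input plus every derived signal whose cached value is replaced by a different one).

First demand of the output computes:
  sig2 = add(-7, -7) = -14
  sig5 = max2(-14, 8) = 8
  sig6 = min2(9, 8) = 8
  sig7 = sub(8, 8) = 0
  sig8 = neg(0) = 0
  sig9 = sub(8, 8) = 0
  sig12 = min2(0, 0) = 0
  sig13 = max2(-7, 0) = 0
  sig14 = sub(0, 0) = 0
  sig16 = min2(0, 0) = 0
  sig20 = sub(0, 0) = 0
  sig21 = min2(-7, 0) = -7
  sig22 = min2(0, -7) = -7

After the edit, cleaning proceeds:
  sig5: a read changed (src1 8->3) — executes, giving 3.
  sig6: a read changed (src1 8->3) — executes, giving 3.
  sig7: a read changed (src1 8->3; sig5 8->3) — executes, giving 0 — identical to its old value.
  sig8: dirty, but its reads are unchanged (sig7 unchanged); cached 0 stands.
  sig9: a read changed (sig5 8->3; sig6 8->3) — executes, giving 0 — identical to its old value.
  sig12: dirty, but its reads are unchanged (sig8 unchanged, sig9 unchanged); cached 0 stands.
  sig13: dirty, but its reads are unchanged (src2 unchanged, sig8 unchanged); cached 0 stands.
  sig14: dirty, but its reads are unchanged (sig13 unchanged, sig12 unchanged); cached 0 stands.
  sig16: dirty, but its reads are unchanged (sig14 unchanged, sig9 unchanged); cached 0 stands.
  sig20: dirty, but its reads are unchanged (sig9 unchanged, sig16 unchanged); cached 0 stands.
  sig21: dirty, but its reads are unchanged (src2 unchanged, sig20 unchanged); cached -7 stands.
  sig22: dirty, but its reads are unchanged (sig20 unchanged, sig21 unchanged); cached -7 stands.

Note where the cutoff bites: sig8 is checked, finds nothing changed, and keeps its cache.

Demanding sig22 again yields -7.
4 derived signals run: sig5, sig6, sig7, sig9.
The nodes whose values change: src1, sig5, sig6.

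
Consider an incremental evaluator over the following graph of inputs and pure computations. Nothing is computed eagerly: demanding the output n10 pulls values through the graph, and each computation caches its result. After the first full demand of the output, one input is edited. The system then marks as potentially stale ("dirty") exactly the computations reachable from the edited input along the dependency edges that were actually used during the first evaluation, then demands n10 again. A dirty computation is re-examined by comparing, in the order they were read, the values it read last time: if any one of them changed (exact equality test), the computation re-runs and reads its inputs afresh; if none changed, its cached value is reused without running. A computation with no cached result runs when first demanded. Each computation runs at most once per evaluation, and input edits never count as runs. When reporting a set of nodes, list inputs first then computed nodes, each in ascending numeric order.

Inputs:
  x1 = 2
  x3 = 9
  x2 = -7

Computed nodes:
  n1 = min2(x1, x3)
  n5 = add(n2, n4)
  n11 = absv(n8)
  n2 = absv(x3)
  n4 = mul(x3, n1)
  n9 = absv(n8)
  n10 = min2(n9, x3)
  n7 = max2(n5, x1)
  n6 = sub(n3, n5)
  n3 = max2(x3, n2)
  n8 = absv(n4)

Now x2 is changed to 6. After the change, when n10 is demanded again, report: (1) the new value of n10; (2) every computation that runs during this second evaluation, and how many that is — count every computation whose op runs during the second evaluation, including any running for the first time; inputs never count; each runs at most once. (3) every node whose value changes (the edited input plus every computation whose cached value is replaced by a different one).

Initial pass — values computed on the first demand:
  n1 = min2(2, 9) = 2
  n4 = mul(9, 2) = 18
  n8 = absv(18) = 18
  n9 = absv(18) = 18
  n10 = min2(18, 9) = 9

Second demand — change propagation:
  no demanded computation ever read x2, so the edit dirties nothing and nothing runs.

The important point: nothing the output needs ever reads x2, so the edit is invisible to it.

n10 now evaluates to 9.
Run set: none (0 run).
Changed values: x2.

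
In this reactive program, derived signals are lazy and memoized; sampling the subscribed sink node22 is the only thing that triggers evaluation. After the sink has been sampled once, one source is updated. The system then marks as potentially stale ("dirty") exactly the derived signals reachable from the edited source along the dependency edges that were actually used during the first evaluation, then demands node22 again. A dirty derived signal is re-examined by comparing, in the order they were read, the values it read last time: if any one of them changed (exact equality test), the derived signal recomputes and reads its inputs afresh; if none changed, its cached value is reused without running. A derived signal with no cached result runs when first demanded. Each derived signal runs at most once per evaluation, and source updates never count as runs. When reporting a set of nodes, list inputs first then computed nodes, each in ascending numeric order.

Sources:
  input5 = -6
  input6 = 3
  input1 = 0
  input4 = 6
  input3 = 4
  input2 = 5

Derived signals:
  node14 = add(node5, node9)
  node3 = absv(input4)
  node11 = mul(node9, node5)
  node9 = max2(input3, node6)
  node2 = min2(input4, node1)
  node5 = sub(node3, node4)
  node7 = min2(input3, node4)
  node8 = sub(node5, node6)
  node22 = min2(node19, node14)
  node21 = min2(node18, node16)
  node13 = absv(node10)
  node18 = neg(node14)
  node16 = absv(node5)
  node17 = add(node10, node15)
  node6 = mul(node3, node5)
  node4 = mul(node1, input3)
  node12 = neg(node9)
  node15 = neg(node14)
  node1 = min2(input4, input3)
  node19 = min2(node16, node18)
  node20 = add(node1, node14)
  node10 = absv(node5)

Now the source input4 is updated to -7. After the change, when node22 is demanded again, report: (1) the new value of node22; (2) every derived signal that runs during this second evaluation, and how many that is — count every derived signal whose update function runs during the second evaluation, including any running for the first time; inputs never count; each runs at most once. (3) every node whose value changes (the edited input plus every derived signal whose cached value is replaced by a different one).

Demanding node22 again yields -280.
11 derived signals run: node1, node3, node4, node5, node6, node9, node14, node16, node18, node19, node22.
The nodes whose values change: input4, node1, node3, node4, node5, node6, node9, node14, node16, node18, node19, node22.

First demand of the output computes:
  node1 = min2(6, 4) = 4
  node3 = absv(6) = 6
  node4 = mul(4, 4) = 16
  node5 = sub(6, 16) = -10
  node6 = mul(6, -10) = -60
  node9 = max2(4, -60) = 4
  node14 = add(-10, 4) = -6
  node16 = absv(-10) = 10
  node18 = neg(-6) = 6
  node19 = min2(10, 6) = 6
  node22 = min2(6, -6) = -6

After the edit, cleaning proceeds:
  node1: a read changed (input4 6->-7) — executes, giving -7.
  node3: a read changed (input4 6->-7) — executes, giving 7.
  node4: a read changed (node1 4->-7) — executes, giving -28.
  node5: a read changed (node3 6->7; node4 16->-28) — executes, giving 35.
  node6: a read changed (node3 6->7; node5 -10->35) — executes, giving 245.
  node9: a read changed (node6 -60->245) — executes, giving 245.
  node14: a read changed (node5 -10->35; node9 4->245) — executes, giving 280.
  node16: a read changed (node5 -10->35) — executes, giving 35.
  node18: a read changed (node14 -6->280) — executes, giving -280.
  node19: a read changed (node16 10->35; node18 6->-280) — executes, giving -280.
  node22: a read changed (node19 6->-280; node14 -6->280) — executes, giving -280.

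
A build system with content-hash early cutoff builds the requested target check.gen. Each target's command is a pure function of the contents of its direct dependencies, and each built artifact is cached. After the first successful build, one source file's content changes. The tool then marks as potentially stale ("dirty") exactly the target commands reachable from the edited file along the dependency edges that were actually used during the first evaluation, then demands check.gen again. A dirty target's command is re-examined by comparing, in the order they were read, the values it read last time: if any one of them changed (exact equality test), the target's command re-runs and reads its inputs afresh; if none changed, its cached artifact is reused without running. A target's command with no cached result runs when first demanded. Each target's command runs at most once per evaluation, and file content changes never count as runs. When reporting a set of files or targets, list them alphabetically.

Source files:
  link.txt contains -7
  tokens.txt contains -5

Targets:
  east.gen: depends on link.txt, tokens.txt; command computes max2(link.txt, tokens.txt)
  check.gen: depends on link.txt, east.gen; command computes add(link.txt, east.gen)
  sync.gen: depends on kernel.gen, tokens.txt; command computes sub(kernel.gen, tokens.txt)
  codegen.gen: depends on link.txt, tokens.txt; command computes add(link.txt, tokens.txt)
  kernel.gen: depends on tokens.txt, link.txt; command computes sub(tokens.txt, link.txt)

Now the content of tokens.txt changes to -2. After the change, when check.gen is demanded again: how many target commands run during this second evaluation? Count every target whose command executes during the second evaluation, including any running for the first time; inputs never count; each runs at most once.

First evaluation (everything demanded from the output):
  east.gen = max2(-7, -5) = -5
  check.gen = add(-7, -5) = -12

Propagation after the edit:
  east.gen: runs — tokens.txt -5->-2; result -2.
  check.gen: runs — east.gen -5->-2; result -9.

Target commands that run: check.gen, east.gen — 2 in total.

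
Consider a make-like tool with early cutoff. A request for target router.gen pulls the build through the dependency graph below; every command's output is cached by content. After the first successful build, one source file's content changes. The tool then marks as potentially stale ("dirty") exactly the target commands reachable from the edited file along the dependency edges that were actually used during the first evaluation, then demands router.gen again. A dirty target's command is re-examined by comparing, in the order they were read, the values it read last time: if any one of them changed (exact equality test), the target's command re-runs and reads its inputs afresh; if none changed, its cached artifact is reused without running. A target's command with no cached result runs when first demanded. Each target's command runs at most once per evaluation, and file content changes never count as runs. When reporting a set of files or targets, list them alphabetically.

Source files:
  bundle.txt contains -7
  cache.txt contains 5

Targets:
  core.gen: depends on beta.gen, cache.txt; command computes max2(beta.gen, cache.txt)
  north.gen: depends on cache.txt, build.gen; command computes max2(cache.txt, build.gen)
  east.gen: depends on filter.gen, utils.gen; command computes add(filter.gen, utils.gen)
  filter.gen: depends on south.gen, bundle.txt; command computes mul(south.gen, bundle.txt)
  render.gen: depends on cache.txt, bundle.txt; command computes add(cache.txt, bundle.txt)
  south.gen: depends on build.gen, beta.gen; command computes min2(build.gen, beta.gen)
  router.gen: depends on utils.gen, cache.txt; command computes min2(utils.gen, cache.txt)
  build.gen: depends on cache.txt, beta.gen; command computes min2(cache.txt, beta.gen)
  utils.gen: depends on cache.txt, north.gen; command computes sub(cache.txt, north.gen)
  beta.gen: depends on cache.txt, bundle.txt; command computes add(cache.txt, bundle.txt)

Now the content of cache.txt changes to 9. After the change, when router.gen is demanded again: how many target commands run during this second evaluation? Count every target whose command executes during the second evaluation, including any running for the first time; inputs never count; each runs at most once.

5 target commands run: beta.gen, build.gen, north.gen, router.gen, utils.gen.

First demand of the output computes:
  beta.gen = add(5, -7) = -2
  build.gen = min2(5, -2) = -2
  north.gen = max2(5, -2) = 5
  utils.gen = sub(5, 5) = 0
  router.gen = min2(0, 5) = 0

After the edit, cleaning proceeds:
  beta.gen: a read changed (cache.txt 5->9) — executes, giving 2.
  build.gen: a read changed (cache.txt 5->9; beta.gen -2->2) — executes, giving 2.
  north.gen: a read changed (cache.txt 5->9; build.gen -2->2) — executes, giving 9.
  utils.gen: a read changed (cache.txt 5->9; north.gen 5->9) — executes, giving 0 — identical to its old value.
  router.gen: a read changed (cache.txt 5->9) — executes, giving 0 — identical to its old value.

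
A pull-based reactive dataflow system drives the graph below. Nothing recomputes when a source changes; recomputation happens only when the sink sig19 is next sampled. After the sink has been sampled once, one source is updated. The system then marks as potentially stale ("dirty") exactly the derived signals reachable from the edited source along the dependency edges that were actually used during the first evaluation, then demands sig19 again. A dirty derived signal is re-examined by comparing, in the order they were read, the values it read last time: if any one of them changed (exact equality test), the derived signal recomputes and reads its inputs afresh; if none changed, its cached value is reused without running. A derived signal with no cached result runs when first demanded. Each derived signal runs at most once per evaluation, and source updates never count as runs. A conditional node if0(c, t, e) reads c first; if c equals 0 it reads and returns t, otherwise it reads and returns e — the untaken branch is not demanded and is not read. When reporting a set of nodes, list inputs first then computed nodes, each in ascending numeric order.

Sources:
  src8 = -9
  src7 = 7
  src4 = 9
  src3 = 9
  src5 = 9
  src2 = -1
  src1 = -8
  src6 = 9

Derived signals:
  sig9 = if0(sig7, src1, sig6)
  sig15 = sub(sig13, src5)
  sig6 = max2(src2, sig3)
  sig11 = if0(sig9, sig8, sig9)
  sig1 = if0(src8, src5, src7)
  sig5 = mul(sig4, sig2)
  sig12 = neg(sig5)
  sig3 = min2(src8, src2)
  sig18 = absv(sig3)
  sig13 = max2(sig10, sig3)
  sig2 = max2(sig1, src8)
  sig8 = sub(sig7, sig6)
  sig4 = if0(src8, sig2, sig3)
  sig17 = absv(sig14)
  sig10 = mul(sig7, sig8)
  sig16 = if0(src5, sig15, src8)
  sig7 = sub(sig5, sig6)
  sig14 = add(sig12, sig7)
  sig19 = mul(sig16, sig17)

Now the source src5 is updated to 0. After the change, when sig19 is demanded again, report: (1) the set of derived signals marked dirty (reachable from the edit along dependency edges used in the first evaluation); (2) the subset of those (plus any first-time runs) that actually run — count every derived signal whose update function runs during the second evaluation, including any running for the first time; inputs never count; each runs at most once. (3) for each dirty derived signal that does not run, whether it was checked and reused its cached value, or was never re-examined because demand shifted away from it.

First evaluation (everything demanded from the output):
  sig1 = if0(src8=-9 -> else branch src7) = 7
  sig2 = max2(7, -9) = 7
  sig3 = min2(-9, -1) = -9
  sig4 = if0(src8=-9 -> else branch sig3) = -9
  sig5 = mul(-9, 7) = -63
  sig6 = max2(-1, -9) = -1
  sig7 = sub(-63, -1) = -62
  sig12 = neg(-63) = 63
  sig14 = add(63, -62) = 1
  sig16 = if0(src5=9 -> else branch src8) = -9
  sig17 = absv(1) = 1
  sig19 = mul(-9, 1) = -9

Propagation after the edit:
  sig8: demanded for the first time — runs, produces -61.
  sig10: demanded for the first time — runs, produces 3782.
  sig13: demanded for the first time — runs, produces 3782.
  sig15: demanded for the first time — runs, produces 3782.
  sig16: runs — src5 9->0; result 3782.
  sig19: runs — sig16 -9->3782; result 3782.

Key observation: a condition flipped, so demand reaches new nodes — sig8, sig10, sig13, sig15 run for the first time.

Marked dirty: sig16, sig19.
Derived signals that run: sig8, sig10, sig13, sig15, sig16, sig19 — 6 in total.
Every dirty derived signal ran.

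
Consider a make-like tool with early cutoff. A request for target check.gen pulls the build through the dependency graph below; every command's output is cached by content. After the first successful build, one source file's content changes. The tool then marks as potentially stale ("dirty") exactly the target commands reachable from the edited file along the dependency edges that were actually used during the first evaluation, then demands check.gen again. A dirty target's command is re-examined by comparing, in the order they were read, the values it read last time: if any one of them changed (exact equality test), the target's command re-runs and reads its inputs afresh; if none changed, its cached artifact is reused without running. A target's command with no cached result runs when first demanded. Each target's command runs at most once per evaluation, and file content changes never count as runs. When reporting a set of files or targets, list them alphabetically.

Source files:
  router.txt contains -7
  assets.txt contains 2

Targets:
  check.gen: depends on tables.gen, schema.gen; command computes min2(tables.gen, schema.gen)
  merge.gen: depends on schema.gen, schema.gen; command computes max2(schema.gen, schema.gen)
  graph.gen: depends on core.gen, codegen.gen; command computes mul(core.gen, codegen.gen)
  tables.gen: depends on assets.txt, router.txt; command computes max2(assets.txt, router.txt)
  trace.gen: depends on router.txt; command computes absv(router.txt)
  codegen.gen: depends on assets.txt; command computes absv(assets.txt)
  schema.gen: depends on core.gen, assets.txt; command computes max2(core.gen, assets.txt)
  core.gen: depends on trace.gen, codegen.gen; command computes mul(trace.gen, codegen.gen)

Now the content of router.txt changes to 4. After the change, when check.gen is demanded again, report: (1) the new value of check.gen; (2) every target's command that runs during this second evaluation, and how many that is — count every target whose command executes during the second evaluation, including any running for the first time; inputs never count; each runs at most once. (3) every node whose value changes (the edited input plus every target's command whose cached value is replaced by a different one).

Demanding check.gen again yields 4.
5 target commands run: check.gen, core.gen, schema.gen, tables.gen, trace.gen.
The nodes whose values change: check.gen, core.gen, router.txt, schema.gen, tables.gen, trace.gen.

First demand of the output computes:
  codegen.gen = absv(2) = 2
  tables.gen = max2(2, -7) = 2
  trace.gen = absv(-7) = 7
  core.gen = mul(7, 2) = 14
  schema.gen = max2(14, 2) = 14
  check.gen = min2(2, 14) = 2

After the edit, cleaning proceeds:
  tables.gen: a read changed (router.txt -7->4) — executes, giving 4.
  trace.gen: a read changed (router.txt -7->4) — executes, giving 4.
  core.gen: a read changed (trace.gen 7->4) — executes, giving 8.
  schema.gen: a read changed (core.gen 14->8) — executes, giving 8.
  check.gen: a read changed (tables.gen 2->4; schema.gen 14->8) — executes, giving 4.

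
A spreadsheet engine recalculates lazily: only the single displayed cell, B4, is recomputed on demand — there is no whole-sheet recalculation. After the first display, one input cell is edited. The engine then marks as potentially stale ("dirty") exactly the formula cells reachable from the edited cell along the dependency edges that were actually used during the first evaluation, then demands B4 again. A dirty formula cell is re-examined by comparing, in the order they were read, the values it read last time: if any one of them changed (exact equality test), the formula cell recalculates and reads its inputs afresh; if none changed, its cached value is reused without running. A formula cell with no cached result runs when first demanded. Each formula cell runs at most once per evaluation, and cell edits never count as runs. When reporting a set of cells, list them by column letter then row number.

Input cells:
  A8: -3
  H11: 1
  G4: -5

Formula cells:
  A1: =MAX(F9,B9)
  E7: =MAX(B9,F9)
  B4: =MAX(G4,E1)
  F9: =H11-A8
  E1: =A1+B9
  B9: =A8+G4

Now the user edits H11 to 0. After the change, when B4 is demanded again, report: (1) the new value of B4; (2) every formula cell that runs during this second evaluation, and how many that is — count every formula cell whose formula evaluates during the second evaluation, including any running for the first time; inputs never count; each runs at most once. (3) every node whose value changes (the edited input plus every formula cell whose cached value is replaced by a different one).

New value of B4: -5.
Formula cells that run: A1, B4, E1, F9 — 4 in total.
Values that change: A1, B4, E1, F9, H11.

First evaluation (everything demanded from the output):
  B9 = -3 + -5 = -8
  F9 = 1 - -3 = 4
  A1 = MAX(4, -8) = 4
  E1 = 4 + -8 = -4
  B4 = MAX(-5, -4) = -4

Propagation after the edit:
  F9: runs — H11 1->0; result 3.
  A1: runs — F9 4->3; result 3.
  E1: runs — A1 4->3; result -5.
  B4: runs — E1 -4->-5; result -5.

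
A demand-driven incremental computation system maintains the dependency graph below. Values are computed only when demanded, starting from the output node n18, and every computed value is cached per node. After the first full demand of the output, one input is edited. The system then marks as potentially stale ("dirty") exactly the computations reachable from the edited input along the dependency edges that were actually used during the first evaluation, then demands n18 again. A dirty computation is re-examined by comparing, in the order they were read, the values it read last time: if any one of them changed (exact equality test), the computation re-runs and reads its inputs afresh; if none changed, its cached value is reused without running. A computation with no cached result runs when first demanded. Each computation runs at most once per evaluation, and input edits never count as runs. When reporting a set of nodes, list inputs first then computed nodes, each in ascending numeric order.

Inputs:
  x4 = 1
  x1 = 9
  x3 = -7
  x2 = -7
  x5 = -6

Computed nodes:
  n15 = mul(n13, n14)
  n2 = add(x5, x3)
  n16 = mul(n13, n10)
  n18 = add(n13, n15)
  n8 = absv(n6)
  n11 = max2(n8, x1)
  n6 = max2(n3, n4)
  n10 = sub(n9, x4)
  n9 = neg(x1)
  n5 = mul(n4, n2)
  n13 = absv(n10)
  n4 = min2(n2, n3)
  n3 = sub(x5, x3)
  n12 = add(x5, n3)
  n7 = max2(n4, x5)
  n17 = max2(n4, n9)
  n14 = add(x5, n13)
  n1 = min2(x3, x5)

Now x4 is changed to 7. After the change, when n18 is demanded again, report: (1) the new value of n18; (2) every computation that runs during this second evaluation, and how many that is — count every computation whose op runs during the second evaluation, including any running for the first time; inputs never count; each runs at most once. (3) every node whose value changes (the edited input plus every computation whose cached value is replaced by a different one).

New value of n18: 176.
Computations that run: n10, n13, n14, n15, n18 — 5 in total.
Values that change: x4, n10, n13, n14, n15, n18.

First evaluation (everything demanded from the output):
  n9 = neg(9) = -9
  n10 = sub(-9, 1) = -10
  n13 = absv(-10) = 10
  n14 = add(-6, 10) = 4
  n15 = mul(10, 4) = 40
  n18 = add(10, 40) = 50

Propagation after the edit:
  n10: runs — x4 1->7; result -16.
  n13: runs — n10 -10->-16; result 16.
  n14: runs — n13 10->16; result 10.
  n15: runs — n13 10->16; n14 4->10; result 160.
  n18: runs — n13 10->16; n15 40->160; result 176.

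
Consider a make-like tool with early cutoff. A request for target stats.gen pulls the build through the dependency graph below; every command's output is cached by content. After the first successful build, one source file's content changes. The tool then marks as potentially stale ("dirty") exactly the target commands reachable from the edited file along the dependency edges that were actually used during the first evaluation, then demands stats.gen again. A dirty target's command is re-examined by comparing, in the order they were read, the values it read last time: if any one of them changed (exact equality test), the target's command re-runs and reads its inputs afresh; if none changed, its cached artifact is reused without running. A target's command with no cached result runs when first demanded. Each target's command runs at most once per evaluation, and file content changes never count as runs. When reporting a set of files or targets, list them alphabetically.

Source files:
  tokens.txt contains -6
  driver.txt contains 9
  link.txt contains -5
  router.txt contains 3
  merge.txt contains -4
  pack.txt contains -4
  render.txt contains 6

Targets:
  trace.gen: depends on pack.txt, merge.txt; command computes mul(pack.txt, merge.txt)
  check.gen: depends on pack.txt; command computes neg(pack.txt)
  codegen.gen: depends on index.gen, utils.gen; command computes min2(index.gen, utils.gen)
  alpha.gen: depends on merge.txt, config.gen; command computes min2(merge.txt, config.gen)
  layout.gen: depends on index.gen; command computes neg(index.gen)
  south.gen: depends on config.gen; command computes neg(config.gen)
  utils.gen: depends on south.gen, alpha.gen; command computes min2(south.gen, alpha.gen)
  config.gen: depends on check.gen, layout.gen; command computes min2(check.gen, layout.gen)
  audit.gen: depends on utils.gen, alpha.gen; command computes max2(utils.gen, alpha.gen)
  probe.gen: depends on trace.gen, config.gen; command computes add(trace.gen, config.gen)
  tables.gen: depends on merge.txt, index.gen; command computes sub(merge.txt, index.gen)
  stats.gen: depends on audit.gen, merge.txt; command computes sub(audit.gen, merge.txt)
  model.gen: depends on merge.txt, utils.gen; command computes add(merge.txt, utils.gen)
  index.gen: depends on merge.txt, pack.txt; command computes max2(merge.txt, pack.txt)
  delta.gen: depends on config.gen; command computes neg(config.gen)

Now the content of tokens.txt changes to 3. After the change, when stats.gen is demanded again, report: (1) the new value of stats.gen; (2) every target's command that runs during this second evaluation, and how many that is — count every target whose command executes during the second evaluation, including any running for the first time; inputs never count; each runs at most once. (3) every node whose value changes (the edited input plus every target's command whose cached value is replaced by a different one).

First demand of the output computes:
  check.gen = neg(-4) = 4
  index.gen = max2(-4, -4) = -4
  layout.gen = neg(-4) = 4
  config.gen = min2(4, 4) = 4
  alpha.gen = min2(-4, 4) = -4
  south.gen = neg(4) = -4
  utils.gen = min2(-4, -4) = -4
  audit.gen = max2(-4, -4) = -4
  stats.gen = sub(-4, -4) = 0

After the edit, cleaning proceeds:
  no node depends on tokens.txt at all; the second demand re-runs nothing.

Note the shortcut — nothing in the graph depends on tokens.txt at all, so no recomputation happens.

Demanding stats.gen again yields 0.
0 target commands run: none.
The nodes whose values change: tokens.txt.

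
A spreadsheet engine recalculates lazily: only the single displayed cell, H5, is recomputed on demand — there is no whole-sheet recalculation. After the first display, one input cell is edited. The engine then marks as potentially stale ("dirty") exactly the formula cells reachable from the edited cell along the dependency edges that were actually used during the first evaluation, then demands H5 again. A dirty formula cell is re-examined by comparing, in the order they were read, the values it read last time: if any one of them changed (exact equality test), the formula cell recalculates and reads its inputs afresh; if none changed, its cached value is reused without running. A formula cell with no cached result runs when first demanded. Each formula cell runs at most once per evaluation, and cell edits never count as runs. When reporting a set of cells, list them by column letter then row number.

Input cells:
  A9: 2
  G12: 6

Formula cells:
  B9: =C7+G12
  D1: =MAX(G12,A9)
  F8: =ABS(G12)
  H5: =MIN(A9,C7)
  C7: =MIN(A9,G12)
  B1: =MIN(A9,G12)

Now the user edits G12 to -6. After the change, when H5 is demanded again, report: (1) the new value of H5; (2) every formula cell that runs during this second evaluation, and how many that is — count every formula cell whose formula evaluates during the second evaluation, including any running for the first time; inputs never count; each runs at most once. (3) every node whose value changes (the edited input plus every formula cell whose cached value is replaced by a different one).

First evaluation (everything demanded from the output):
  C7 = MIN(2, 6) = 2
  H5 = MIN(2, 2) = 2

Propagation after the edit:
  C7: runs — G12 6->-6; result -6.
  H5: runs — C7 2->-6; result -6.

New value of H5: -6.
Formula cells that run: C7, H5 — 2 in total.
Values that change: C7, G12, H5.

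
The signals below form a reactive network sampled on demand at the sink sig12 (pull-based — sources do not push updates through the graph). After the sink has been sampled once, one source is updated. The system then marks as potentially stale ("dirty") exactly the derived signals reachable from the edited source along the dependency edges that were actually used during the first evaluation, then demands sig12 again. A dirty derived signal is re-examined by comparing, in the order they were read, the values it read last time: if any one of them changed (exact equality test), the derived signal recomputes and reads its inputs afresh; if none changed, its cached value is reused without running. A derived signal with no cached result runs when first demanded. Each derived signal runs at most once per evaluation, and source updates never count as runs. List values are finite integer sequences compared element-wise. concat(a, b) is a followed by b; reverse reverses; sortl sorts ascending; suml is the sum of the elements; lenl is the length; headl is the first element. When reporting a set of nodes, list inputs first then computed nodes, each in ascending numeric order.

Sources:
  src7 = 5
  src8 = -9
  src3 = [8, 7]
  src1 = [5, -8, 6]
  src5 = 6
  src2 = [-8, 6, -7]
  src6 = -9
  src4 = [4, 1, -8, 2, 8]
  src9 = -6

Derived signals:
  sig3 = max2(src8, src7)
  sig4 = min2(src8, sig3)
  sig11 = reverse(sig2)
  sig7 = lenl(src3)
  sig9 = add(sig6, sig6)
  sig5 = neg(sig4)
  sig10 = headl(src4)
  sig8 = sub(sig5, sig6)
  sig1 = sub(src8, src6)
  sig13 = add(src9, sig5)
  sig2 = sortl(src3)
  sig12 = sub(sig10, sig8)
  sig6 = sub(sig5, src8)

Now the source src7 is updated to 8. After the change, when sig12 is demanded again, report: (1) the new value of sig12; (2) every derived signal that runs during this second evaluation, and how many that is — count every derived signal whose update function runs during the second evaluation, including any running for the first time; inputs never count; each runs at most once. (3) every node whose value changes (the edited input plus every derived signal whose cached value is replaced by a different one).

Initial pass — values computed on the first demand:
  sig3 = max2(-9, 5) = 5
  sig4 = min2(-9, 5) = -9
  sig5 = neg(-9) = 9
  sig6 = sub(9, -9) = 18
  sig8 = sub(9, 18) = -9
  sig10 = headl([4, 1, -8, 2, 8]) = 4
  sig12 = sub(4, -9) = 13

Second demand — change propagation:
  sig3: re-runs because src7 5->8; new result 8.
  sig4: re-runs because sig3 5->8; new result -9 (unchanged).
  sig5: re-examined; everything it read last time is the same (sig4 unchanged) — cache 9 kept, no run.
  sig6: re-examined; everything it read last time is the same (sig5 unchanged, src8 unchanged) — cache 18 kept, no run.
  sig8: re-examined; everything it read last time is the same (sig5 unchanged, sig6 unchanged) — cache -9 kept, no run.
  sig12: re-examined; everything it read last time is the same (sig10 unchanged, sig8 unchanged) — cache 13 kept, no run.

The important point: sig4 recomputes to an identical value, and the output ends up unchanged.

sig12 now evaluates to 13.
Run set: sig3, sig4 (2 run).
Changed values: src7, sig3.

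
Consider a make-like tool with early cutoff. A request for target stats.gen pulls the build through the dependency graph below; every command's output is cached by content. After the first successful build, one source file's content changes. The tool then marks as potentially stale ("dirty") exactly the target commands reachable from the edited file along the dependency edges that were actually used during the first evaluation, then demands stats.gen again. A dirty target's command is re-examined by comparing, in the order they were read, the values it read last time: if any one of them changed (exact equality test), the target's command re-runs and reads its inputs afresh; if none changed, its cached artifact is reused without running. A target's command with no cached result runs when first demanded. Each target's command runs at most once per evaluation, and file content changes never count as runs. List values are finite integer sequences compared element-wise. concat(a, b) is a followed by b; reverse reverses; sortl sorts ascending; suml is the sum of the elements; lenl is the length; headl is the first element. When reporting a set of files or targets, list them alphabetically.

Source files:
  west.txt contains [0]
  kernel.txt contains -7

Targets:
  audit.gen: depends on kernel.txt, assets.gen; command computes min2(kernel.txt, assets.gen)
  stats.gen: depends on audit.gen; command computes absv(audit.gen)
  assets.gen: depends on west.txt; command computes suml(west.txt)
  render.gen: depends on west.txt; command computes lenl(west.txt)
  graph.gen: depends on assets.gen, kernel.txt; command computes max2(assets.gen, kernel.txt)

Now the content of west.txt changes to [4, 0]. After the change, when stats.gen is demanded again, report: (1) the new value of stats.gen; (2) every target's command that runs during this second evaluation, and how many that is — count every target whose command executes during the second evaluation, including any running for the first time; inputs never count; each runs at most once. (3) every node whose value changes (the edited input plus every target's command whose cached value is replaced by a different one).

First demand of the output computes:
  assets.gen = suml([0]) = 0
  audit.gen = min2(-7, 0) = -7
  stats.gen = absv(-7) = 7

After the edit, cleaning proceeds:
  assets.gen: a read changed (west.txt [0]->[4, 0]) — executes, giving 4.
  audit.gen: a read changed (assets.gen 0->4) — executes, giving -7 — identical to its old value.
  stats.gen: dirty, but its reads are unchanged (audit.gen unchanged); cached 7 stands.

Note the absorption at audit.gen: it re-runs yet its value is the same, leaving the output's value untouched.

Demanding stats.gen again yields 7.
2 target commands run: assets.gen, audit.gen.
The nodes whose values change: assets.gen, west.txt.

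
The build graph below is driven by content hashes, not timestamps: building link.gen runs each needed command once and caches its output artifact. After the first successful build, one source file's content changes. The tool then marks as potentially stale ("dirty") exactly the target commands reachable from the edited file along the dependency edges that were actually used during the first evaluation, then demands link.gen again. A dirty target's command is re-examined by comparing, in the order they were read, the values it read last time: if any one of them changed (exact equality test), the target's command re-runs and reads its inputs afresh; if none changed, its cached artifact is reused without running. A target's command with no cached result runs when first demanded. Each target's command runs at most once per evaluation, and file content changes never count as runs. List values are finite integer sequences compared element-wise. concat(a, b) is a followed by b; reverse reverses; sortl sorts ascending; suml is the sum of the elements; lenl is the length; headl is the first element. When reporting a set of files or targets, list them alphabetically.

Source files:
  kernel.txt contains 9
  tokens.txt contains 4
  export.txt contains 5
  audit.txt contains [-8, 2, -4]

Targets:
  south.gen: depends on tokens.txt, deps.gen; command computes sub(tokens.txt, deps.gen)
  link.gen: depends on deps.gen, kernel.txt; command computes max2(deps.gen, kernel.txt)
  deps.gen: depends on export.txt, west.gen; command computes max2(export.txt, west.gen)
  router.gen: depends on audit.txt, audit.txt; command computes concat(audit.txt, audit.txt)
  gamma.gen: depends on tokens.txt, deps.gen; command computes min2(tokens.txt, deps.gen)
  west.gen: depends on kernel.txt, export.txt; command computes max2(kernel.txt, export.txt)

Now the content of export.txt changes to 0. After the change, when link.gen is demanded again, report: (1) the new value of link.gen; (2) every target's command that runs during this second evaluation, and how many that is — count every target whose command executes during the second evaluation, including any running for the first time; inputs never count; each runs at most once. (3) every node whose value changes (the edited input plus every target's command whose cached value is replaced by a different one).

link.gen now evaluates to 9.
Run set: deps.gen, west.gen (2 run).
Changed values: export.txt.
The important point: at link.gen every value read last time is unchanged, so the dirty flag clears without a run.

Initial pass — values computed on the first demand:
  west.gen = max2(9, 5) = 9
  deps.gen = max2(5, 9) = 9
  link.gen = max2(9, 9) = 9

Second demand — change propagation:
  west.gen: re-runs because export.txt 5->0; new result 9 (unchanged).
  deps.gen: re-runs because export.txt 5->0; new result 9 (unchanged).
  link.gen: re-examined; everything it read last time is the same (deps.gen unchanged, kernel.txt unchanged) — cache 9 kept, no run.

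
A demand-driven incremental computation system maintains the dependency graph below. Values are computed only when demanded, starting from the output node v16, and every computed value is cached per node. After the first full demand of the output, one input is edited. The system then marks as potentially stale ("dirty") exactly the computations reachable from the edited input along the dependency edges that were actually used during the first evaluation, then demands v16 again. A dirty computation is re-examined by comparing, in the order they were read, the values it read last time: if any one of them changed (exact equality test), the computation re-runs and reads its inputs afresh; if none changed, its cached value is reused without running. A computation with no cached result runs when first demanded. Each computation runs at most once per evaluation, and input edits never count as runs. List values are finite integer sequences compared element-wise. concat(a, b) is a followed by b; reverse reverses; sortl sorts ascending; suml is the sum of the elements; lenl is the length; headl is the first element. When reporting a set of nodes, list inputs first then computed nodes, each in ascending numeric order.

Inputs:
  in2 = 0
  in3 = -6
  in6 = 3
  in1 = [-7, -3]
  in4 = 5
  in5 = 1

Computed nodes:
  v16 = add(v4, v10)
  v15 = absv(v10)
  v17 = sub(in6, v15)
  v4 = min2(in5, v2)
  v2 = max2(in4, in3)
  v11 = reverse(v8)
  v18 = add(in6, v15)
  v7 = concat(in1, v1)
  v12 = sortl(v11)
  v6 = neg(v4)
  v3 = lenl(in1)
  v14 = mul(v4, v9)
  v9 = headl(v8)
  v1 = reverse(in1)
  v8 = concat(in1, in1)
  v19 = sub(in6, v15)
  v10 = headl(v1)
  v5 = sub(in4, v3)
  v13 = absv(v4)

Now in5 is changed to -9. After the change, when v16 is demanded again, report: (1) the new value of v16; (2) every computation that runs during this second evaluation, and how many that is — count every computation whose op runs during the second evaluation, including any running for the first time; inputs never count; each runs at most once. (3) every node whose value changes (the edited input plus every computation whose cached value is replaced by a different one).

First evaluation (everything demanded from the output):
  v1 = reverse([-7, -3]) = [-3, -7]
  v2 = max2(5, -6) = 5
  v4 = min2(1, 5) = 1
  v10 = headl([-3, -7]) = -3
  v16 = add(1, -3) = -2

Propagation after the edit:
  v4: runs — in5 1->-9; result -9.
  v16: runs — v4 1->-9; result -12.

New value of v16: -12.
Computations that run: v4, v16 — 2 in total.
Values that change: in5, v4, v16.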